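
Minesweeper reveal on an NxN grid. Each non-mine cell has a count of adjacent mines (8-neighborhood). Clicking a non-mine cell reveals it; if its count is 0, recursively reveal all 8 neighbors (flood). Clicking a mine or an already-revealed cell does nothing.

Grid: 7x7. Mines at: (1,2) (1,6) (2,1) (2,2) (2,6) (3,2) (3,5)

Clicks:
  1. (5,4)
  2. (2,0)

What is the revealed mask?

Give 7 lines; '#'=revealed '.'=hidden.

Click 1 (5,4) count=0: revealed 23 new [(3,0) (3,1) (4,0) (4,1) (4,2) (4,3) (4,4) (4,5) (4,6) (5,0) (5,1) (5,2) (5,3) (5,4) (5,5) (5,6) (6,0) (6,1) (6,2) (6,3) (6,4) (6,5) (6,6)] -> total=23
Click 2 (2,0) count=1: revealed 1 new [(2,0)] -> total=24

Answer: .......
.......
#......
##.....
#######
#######
#######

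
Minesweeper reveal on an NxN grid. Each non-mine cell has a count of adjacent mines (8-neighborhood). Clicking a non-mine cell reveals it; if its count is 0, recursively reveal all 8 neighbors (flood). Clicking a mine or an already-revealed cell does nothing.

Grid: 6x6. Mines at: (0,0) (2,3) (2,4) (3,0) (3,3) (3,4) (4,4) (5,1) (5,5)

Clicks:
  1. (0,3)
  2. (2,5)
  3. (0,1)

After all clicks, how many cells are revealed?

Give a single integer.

Click 1 (0,3) count=0: revealed 10 new [(0,1) (0,2) (0,3) (0,4) (0,5) (1,1) (1,2) (1,3) (1,4) (1,5)] -> total=10
Click 2 (2,5) count=2: revealed 1 new [(2,5)] -> total=11
Click 3 (0,1) count=1: revealed 0 new [(none)] -> total=11

Answer: 11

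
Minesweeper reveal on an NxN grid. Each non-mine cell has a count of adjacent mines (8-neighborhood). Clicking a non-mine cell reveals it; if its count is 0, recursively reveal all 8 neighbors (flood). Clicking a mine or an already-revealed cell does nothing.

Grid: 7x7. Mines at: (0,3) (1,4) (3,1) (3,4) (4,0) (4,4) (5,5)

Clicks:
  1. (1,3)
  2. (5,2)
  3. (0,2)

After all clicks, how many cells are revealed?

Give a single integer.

Answer: 15

Derivation:
Click 1 (1,3) count=2: revealed 1 new [(1,3)] -> total=1
Click 2 (5,2) count=0: revealed 13 new [(4,1) (4,2) (4,3) (5,0) (5,1) (5,2) (5,3) (5,4) (6,0) (6,1) (6,2) (6,3) (6,4)] -> total=14
Click 3 (0,2) count=1: revealed 1 new [(0,2)] -> total=15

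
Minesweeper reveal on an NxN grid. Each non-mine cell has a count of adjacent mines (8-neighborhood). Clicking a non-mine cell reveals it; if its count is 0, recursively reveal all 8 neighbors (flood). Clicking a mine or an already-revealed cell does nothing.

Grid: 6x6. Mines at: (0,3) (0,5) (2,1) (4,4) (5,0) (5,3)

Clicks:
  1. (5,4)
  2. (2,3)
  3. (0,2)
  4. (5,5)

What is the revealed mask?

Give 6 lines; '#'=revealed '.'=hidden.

Answer: ..#...
..####
..####
..####
......
....##

Derivation:
Click 1 (5,4) count=2: revealed 1 new [(5,4)] -> total=1
Click 2 (2,3) count=0: revealed 12 new [(1,2) (1,3) (1,4) (1,5) (2,2) (2,3) (2,4) (2,5) (3,2) (3,3) (3,4) (3,5)] -> total=13
Click 3 (0,2) count=1: revealed 1 new [(0,2)] -> total=14
Click 4 (5,5) count=1: revealed 1 new [(5,5)] -> total=15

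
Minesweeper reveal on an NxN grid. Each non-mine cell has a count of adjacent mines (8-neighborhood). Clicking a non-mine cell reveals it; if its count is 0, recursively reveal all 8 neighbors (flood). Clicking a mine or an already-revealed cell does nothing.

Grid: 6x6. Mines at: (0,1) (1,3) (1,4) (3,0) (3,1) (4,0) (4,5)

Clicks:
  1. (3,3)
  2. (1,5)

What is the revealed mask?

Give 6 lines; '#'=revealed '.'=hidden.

Answer: ......
.....#
..###.
..###.
.####.
.####.

Derivation:
Click 1 (3,3) count=0: revealed 14 new [(2,2) (2,3) (2,4) (3,2) (3,3) (3,4) (4,1) (4,2) (4,3) (4,4) (5,1) (5,2) (5,3) (5,4)] -> total=14
Click 2 (1,5) count=1: revealed 1 new [(1,5)] -> total=15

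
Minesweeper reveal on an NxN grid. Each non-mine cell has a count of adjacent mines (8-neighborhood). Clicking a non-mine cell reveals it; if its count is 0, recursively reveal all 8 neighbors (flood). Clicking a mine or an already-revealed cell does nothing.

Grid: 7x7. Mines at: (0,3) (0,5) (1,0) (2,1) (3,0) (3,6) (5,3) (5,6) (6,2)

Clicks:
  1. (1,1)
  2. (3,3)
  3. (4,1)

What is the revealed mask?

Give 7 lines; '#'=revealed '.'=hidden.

Click 1 (1,1) count=2: revealed 1 new [(1,1)] -> total=1
Click 2 (3,3) count=0: revealed 16 new [(1,2) (1,3) (1,4) (1,5) (2,2) (2,3) (2,4) (2,5) (3,2) (3,3) (3,4) (3,5) (4,2) (4,3) (4,4) (4,5)] -> total=17
Click 3 (4,1) count=1: revealed 1 new [(4,1)] -> total=18

Answer: .......
.#####.
..####.
..####.
.#####.
.......
.......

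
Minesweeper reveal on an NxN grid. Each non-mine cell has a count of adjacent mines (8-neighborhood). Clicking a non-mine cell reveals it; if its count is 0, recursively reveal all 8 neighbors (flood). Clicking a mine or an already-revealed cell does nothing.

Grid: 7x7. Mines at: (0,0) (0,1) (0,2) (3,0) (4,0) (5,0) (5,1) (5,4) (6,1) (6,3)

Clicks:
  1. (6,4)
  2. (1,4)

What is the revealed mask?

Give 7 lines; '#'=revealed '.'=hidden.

Click 1 (6,4) count=2: revealed 1 new [(6,4)] -> total=1
Click 2 (1,4) count=0: revealed 32 new [(0,3) (0,4) (0,5) (0,6) (1,1) (1,2) (1,3) (1,4) (1,5) (1,6) (2,1) (2,2) (2,3) (2,4) (2,5) (2,6) (3,1) (3,2) (3,3) (3,4) (3,5) (3,6) (4,1) (4,2) (4,3) (4,4) (4,5) (4,6) (5,5) (5,6) (6,5) (6,6)] -> total=33

Answer: ...####
.######
.######
.######
.######
.....##
....###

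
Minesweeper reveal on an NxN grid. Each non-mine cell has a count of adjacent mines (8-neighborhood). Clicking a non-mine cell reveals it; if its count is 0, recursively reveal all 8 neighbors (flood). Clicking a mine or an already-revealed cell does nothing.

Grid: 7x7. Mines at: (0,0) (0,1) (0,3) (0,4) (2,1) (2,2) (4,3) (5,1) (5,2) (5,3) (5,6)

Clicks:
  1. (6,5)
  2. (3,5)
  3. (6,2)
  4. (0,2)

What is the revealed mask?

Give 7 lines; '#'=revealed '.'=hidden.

Answer: ..#..##
...####
...####
...####
....###
.......
..#..#.

Derivation:
Click 1 (6,5) count=1: revealed 1 new [(6,5)] -> total=1
Click 2 (3,5) count=0: revealed 17 new [(0,5) (0,6) (1,3) (1,4) (1,5) (1,6) (2,3) (2,4) (2,5) (2,6) (3,3) (3,4) (3,5) (3,6) (4,4) (4,5) (4,6)] -> total=18
Click 3 (6,2) count=3: revealed 1 new [(6,2)] -> total=19
Click 4 (0,2) count=2: revealed 1 new [(0,2)] -> total=20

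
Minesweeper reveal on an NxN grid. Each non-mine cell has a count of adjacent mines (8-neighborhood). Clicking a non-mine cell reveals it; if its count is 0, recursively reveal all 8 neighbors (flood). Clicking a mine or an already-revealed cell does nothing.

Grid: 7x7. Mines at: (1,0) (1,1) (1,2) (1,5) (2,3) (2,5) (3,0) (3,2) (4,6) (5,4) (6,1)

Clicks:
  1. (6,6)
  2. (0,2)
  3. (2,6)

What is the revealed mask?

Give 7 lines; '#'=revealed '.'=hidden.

Answer: ..#....
.......
......#
.......
.......
.....##
.....##

Derivation:
Click 1 (6,6) count=0: revealed 4 new [(5,5) (5,6) (6,5) (6,6)] -> total=4
Click 2 (0,2) count=2: revealed 1 new [(0,2)] -> total=5
Click 3 (2,6) count=2: revealed 1 new [(2,6)] -> total=6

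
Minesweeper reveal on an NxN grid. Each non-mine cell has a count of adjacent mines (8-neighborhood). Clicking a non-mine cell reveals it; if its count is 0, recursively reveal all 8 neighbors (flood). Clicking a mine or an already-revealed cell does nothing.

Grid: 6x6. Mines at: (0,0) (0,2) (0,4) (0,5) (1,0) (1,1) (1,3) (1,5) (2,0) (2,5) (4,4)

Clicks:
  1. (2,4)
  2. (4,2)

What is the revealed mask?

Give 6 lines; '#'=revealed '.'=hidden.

Click 1 (2,4) count=3: revealed 1 new [(2,4)] -> total=1
Click 2 (4,2) count=0: revealed 15 new [(2,1) (2,2) (2,3) (3,0) (3,1) (3,2) (3,3) (4,0) (4,1) (4,2) (4,3) (5,0) (5,1) (5,2) (5,3)] -> total=16

Answer: ......
......
.####.
####..
####..
####..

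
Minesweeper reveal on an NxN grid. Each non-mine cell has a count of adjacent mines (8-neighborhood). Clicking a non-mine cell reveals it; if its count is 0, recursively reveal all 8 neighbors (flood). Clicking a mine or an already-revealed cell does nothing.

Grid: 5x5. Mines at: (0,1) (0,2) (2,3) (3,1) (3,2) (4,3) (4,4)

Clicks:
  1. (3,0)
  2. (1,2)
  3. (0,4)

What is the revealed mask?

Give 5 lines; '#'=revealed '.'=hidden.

Click 1 (3,0) count=1: revealed 1 new [(3,0)] -> total=1
Click 2 (1,2) count=3: revealed 1 new [(1,2)] -> total=2
Click 3 (0,4) count=0: revealed 4 new [(0,3) (0,4) (1,3) (1,4)] -> total=6

Answer: ...##
..###
.....
#....
.....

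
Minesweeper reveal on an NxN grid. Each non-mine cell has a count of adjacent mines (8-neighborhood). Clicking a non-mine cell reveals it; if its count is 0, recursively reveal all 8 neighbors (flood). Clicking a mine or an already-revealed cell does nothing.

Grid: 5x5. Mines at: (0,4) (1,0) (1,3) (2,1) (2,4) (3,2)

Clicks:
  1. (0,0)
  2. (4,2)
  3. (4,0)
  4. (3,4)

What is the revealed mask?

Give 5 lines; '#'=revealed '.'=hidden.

Answer: #....
.....
.....
##..#
###..

Derivation:
Click 1 (0,0) count=1: revealed 1 new [(0,0)] -> total=1
Click 2 (4,2) count=1: revealed 1 new [(4,2)] -> total=2
Click 3 (4,0) count=0: revealed 4 new [(3,0) (3,1) (4,0) (4,1)] -> total=6
Click 4 (3,4) count=1: revealed 1 new [(3,4)] -> total=7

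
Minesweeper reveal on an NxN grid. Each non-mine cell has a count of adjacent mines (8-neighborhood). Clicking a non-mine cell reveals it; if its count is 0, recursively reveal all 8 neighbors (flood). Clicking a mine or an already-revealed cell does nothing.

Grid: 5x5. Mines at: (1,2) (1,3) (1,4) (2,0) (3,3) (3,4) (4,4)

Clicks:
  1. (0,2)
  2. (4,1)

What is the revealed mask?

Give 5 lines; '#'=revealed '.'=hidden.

Answer: ..#..
.....
.....
###..
###..

Derivation:
Click 1 (0,2) count=2: revealed 1 new [(0,2)] -> total=1
Click 2 (4,1) count=0: revealed 6 new [(3,0) (3,1) (3,2) (4,0) (4,1) (4,2)] -> total=7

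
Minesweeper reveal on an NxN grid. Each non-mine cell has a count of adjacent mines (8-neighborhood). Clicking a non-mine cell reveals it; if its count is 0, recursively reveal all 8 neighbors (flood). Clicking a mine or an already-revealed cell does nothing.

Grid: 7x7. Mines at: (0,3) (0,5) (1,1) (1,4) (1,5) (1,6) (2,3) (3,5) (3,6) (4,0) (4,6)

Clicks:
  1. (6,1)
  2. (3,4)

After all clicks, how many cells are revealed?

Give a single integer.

Click 1 (6,1) count=0: revealed 23 new [(3,1) (3,2) (3,3) (3,4) (4,1) (4,2) (4,3) (4,4) (4,5) (5,0) (5,1) (5,2) (5,3) (5,4) (5,5) (5,6) (6,0) (6,1) (6,2) (6,3) (6,4) (6,5) (6,6)] -> total=23
Click 2 (3,4) count=2: revealed 0 new [(none)] -> total=23

Answer: 23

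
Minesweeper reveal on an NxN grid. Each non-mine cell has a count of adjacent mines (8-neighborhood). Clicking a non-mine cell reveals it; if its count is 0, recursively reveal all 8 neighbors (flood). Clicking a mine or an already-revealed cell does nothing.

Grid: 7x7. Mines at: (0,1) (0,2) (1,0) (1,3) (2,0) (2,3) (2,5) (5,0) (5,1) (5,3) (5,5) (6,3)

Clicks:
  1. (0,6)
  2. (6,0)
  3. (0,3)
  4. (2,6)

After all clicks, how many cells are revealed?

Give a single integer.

Click 1 (0,6) count=0: revealed 6 new [(0,4) (0,5) (0,6) (1,4) (1,5) (1,6)] -> total=6
Click 2 (6,0) count=2: revealed 1 new [(6,0)] -> total=7
Click 3 (0,3) count=2: revealed 1 new [(0,3)] -> total=8
Click 4 (2,6) count=1: revealed 1 new [(2,6)] -> total=9

Answer: 9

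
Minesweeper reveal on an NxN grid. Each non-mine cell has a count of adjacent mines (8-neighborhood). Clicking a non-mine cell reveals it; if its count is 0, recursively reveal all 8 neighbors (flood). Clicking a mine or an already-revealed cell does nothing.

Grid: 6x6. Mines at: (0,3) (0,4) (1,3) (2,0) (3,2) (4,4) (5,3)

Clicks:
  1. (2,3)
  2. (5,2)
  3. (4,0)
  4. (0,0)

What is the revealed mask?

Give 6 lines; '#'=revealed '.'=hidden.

Answer: ###...
###...
...#..
##....
###...
###...

Derivation:
Click 1 (2,3) count=2: revealed 1 new [(2,3)] -> total=1
Click 2 (5,2) count=1: revealed 1 new [(5,2)] -> total=2
Click 3 (4,0) count=0: revealed 7 new [(3,0) (3,1) (4,0) (4,1) (4,2) (5,0) (5,1)] -> total=9
Click 4 (0,0) count=0: revealed 6 new [(0,0) (0,1) (0,2) (1,0) (1,1) (1,2)] -> total=15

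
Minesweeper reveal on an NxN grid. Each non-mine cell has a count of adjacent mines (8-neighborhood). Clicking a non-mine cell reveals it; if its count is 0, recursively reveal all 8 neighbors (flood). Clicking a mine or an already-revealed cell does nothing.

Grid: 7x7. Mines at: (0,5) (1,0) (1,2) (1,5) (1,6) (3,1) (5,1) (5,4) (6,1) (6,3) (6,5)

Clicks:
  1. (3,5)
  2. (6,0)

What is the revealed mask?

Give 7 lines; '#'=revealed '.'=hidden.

Click 1 (3,5) count=0: revealed 17 new [(2,2) (2,3) (2,4) (2,5) (2,6) (3,2) (3,3) (3,4) (3,5) (3,6) (4,2) (4,3) (4,4) (4,5) (4,6) (5,5) (5,6)] -> total=17
Click 2 (6,0) count=2: revealed 1 new [(6,0)] -> total=18

Answer: .......
.......
..#####
..#####
..#####
.....##
#......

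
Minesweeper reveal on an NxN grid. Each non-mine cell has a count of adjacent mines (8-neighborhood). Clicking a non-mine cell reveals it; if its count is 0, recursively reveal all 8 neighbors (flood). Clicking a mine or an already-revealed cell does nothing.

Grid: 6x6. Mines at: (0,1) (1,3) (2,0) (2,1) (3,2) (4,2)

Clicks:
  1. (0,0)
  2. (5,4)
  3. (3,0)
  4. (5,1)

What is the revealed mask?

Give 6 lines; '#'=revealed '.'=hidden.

Click 1 (0,0) count=1: revealed 1 new [(0,0)] -> total=1
Click 2 (5,4) count=0: revealed 16 new [(0,4) (0,5) (1,4) (1,5) (2,3) (2,4) (2,5) (3,3) (3,4) (3,5) (4,3) (4,4) (4,5) (5,3) (5,4) (5,5)] -> total=17
Click 3 (3,0) count=2: revealed 1 new [(3,0)] -> total=18
Click 4 (5,1) count=1: revealed 1 new [(5,1)] -> total=19

Answer: #...##
....##
...###
#..###
...###
.#.###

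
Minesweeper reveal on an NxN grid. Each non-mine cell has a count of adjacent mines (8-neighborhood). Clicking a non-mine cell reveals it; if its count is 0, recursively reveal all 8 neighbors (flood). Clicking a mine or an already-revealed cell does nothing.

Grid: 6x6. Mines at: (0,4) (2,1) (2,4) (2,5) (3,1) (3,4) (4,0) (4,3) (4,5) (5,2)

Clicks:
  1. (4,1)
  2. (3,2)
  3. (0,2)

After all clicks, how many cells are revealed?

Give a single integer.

Click 1 (4,1) count=3: revealed 1 new [(4,1)] -> total=1
Click 2 (3,2) count=3: revealed 1 new [(3,2)] -> total=2
Click 3 (0,2) count=0: revealed 8 new [(0,0) (0,1) (0,2) (0,3) (1,0) (1,1) (1,2) (1,3)] -> total=10

Answer: 10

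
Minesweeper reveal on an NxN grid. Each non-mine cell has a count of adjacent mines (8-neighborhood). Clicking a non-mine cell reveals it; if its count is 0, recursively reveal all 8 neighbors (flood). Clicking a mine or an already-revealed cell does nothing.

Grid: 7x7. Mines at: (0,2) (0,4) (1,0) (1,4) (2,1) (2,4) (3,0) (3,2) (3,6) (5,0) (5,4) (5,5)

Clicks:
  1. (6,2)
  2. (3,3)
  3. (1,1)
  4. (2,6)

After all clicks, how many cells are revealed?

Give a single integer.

Click 1 (6,2) count=0: revealed 9 new [(4,1) (4,2) (4,3) (5,1) (5,2) (5,3) (6,1) (6,2) (6,3)] -> total=9
Click 2 (3,3) count=2: revealed 1 new [(3,3)] -> total=10
Click 3 (1,1) count=3: revealed 1 new [(1,1)] -> total=11
Click 4 (2,6) count=1: revealed 1 new [(2,6)] -> total=12

Answer: 12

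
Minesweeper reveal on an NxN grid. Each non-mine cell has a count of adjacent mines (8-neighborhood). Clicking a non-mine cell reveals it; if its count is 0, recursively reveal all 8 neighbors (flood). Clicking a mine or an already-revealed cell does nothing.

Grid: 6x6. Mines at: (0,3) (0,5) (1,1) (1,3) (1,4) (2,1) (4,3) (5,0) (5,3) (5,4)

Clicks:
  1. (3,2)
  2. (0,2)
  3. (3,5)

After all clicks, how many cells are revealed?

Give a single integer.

Answer: 8

Derivation:
Click 1 (3,2) count=2: revealed 1 new [(3,2)] -> total=1
Click 2 (0,2) count=3: revealed 1 new [(0,2)] -> total=2
Click 3 (3,5) count=0: revealed 6 new [(2,4) (2,5) (3,4) (3,5) (4,4) (4,5)] -> total=8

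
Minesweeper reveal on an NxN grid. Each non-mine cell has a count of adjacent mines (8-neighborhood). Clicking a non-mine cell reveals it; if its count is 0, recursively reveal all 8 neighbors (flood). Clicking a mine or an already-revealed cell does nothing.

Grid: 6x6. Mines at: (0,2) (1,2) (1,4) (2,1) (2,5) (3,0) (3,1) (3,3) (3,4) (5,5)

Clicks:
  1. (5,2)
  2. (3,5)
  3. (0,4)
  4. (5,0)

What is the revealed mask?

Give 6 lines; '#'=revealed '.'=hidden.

Click 1 (5,2) count=0: revealed 10 new [(4,0) (4,1) (4,2) (4,3) (4,4) (5,0) (5,1) (5,2) (5,3) (5,4)] -> total=10
Click 2 (3,5) count=2: revealed 1 new [(3,5)] -> total=11
Click 3 (0,4) count=1: revealed 1 new [(0,4)] -> total=12
Click 4 (5,0) count=0: revealed 0 new [(none)] -> total=12

Answer: ....#.
......
......
.....#
#####.
#####.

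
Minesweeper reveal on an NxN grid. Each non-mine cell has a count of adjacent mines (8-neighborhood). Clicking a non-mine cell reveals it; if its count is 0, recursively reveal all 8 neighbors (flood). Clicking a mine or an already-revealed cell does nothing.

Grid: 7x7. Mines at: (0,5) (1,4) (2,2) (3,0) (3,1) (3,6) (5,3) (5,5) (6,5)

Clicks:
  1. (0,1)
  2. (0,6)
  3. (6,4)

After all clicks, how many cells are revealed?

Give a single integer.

Answer: 12

Derivation:
Click 1 (0,1) count=0: revealed 10 new [(0,0) (0,1) (0,2) (0,3) (1,0) (1,1) (1,2) (1,3) (2,0) (2,1)] -> total=10
Click 2 (0,6) count=1: revealed 1 new [(0,6)] -> total=11
Click 3 (6,4) count=3: revealed 1 new [(6,4)] -> total=12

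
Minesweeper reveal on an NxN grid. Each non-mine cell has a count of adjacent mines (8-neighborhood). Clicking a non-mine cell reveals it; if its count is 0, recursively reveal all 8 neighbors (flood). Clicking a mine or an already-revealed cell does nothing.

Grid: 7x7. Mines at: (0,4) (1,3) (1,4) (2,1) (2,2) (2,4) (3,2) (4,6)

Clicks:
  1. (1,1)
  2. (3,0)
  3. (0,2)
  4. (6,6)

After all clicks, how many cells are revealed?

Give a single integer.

Answer: 27

Derivation:
Click 1 (1,1) count=2: revealed 1 new [(1,1)] -> total=1
Click 2 (3,0) count=1: revealed 1 new [(3,0)] -> total=2
Click 3 (0,2) count=1: revealed 1 new [(0,2)] -> total=3
Click 4 (6,6) count=0: revealed 24 new [(3,1) (3,3) (3,4) (3,5) (4,0) (4,1) (4,2) (4,3) (4,4) (4,5) (5,0) (5,1) (5,2) (5,3) (5,4) (5,5) (5,6) (6,0) (6,1) (6,2) (6,3) (6,4) (6,5) (6,6)] -> total=27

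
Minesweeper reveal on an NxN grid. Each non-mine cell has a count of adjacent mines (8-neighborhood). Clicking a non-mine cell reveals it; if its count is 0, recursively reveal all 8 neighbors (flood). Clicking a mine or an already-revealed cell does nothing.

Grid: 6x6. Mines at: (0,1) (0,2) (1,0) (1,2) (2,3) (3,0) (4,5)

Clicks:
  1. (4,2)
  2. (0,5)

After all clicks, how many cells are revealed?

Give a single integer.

Click 1 (4,2) count=0: revealed 14 new [(3,1) (3,2) (3,3) (3,4) (4,0) (4,1) (4,2) (4,3) (4,4) (5,0) (5,1) (5,2) (5,3) (5,4)] -> total=14
Click 2 (0,5) count=0: revealed 9 new [(0,3) (0,4) (0,5) (1,3) (1,4) (1,5) (2,4) (2,5) (3,5)] -> total=23

Answer: 23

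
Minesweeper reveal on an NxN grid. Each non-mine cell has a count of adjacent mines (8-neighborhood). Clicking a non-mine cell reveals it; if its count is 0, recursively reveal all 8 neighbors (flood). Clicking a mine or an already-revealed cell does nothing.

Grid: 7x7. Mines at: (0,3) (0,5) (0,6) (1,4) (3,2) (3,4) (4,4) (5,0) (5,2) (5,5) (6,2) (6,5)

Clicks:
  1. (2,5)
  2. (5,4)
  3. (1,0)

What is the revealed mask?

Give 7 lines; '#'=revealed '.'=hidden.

Click 1 (2,5) count=2: revealed 1 new [(2,5)] -> total=1
Click 2 (5,4) count=3: revealed 1 new [(5,4)] -> total=2
Click 3 (1,0) count=0: revealed 13 new [(0,0) (0,1) (0,2) (1,0) (1,1) (1,2) (2,0) (2,1) (2,2) (3,0) (3,1) (4,0) (4,1)] -> total=15

Answer: ###....
###....
###..#.
##.....
##.....
....#..
.......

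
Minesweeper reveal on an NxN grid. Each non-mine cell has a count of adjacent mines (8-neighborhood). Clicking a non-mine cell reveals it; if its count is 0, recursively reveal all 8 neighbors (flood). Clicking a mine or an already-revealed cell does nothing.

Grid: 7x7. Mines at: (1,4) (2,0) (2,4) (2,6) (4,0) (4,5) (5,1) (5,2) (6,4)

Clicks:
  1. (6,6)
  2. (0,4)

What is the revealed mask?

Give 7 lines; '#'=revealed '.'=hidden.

Answer: ....#..
.......
.......
.......
.......
.....##
.....##

Derivation:
Click 1 (6,6) count=0: revealed 4 new [(5,5) (5,6) (6,5) (6,6)] -> total=4
Click 2 (0,4) count=1: revealed 1 new [(0,4)] -> total=5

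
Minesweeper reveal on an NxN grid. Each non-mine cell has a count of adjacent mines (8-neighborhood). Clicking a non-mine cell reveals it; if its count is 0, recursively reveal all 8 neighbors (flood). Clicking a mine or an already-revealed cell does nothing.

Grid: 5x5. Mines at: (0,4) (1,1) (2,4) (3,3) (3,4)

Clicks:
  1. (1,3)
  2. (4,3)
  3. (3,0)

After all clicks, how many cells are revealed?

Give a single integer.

Click 1 (1,3) count=2: revealed 1 new [(1,3)] -> total=1
Click 2 (4,3) count=2: revealed 1 new [(4,3)] -> total=2
Click 3 (3,0) count=0: revealed 9 new [(2,0) (2,1) (2,2) (3,0) (3,1) (3,2) (4,0) (4,1) (4,2)] -> total=11

Answer: 11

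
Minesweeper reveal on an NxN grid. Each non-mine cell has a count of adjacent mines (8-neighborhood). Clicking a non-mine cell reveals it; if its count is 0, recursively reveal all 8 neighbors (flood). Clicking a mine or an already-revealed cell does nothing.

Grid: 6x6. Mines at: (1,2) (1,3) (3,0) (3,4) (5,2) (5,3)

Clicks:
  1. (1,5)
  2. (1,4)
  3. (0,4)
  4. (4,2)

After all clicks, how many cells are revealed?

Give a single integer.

Click 1 (1,5) count=0: revealed 6 new [(0,4) (0,5) (1,4) (1,5) (2,4) (2,5)] -> total=6
Click 2 (1,4) count=1: revealed 0 new [(none)] -> total=6
Click 3 (0,4) count=1: revealed 0 new [(none)] -> total=6
Click 4 (4,2) count=2: revealed 1 new [(4,2)] -> total=7

Answer: 7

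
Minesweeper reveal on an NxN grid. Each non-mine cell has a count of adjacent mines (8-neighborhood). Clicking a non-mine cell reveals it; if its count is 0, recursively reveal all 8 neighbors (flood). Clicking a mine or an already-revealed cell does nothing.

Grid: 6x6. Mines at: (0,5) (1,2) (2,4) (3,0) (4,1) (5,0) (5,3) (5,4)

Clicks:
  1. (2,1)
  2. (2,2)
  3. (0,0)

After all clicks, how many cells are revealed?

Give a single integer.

Answer: 7

Derivation:
Click 1 (2,1) count=2: revealed 1 new [(2,1)] -> total=1
Click 2 (2,2) count=1: revealed 1 new [(2,2)] -> total=2
Click 3 (0,0) count=0: revealed 5 new [(0,0) (0,1) (1,0) (1,1) (2,0)] -> total=7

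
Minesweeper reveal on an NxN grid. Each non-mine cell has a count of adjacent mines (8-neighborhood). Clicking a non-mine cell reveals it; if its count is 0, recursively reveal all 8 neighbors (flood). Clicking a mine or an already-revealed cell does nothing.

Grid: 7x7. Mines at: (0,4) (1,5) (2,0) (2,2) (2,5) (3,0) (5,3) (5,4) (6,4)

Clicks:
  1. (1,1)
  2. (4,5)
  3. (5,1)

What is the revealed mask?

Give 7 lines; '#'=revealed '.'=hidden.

Click 1 (1,1) count=2: revealed 1 new [(1,1)] -> total=1
Click 2 (4,5) count=1: revealed 1 new [(4,5)] -> total=2
Click 3 (5,1) count=0: revealed 9 new [(4,0) (4,1) (4,2) (5,0) (5,1) (5,2) (6,0) (6,1) (6,2)] -> total=11

Answer: .......
.#.....
.......
.......
###..#.
###....
###....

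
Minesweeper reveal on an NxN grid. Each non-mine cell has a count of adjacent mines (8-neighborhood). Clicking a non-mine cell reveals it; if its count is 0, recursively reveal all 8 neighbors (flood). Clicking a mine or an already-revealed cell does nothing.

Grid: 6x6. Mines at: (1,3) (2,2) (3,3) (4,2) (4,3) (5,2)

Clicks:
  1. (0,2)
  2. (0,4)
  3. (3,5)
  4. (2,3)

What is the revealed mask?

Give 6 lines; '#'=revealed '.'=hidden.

Answer: ..#.##
....##
...###
....##
....##
....##

Derivation:
Click 1 (0,2) count=1: revealed 1 new [(0,2)] -> total=1
Click 2 (0,4) count=1: revealed 1 new [(0,4)] -> total=2
Click 3 (3,5) count=0: revealed 11 new [(0,5) (1,4) (1,5) (2,4) (2,5) (3,4) (3,5) (4,4) (4,5) (5,4) (5,5)] -> total=13
Click 4 (2,3) count=3: revealed 1 new [(2,3)] -> total=14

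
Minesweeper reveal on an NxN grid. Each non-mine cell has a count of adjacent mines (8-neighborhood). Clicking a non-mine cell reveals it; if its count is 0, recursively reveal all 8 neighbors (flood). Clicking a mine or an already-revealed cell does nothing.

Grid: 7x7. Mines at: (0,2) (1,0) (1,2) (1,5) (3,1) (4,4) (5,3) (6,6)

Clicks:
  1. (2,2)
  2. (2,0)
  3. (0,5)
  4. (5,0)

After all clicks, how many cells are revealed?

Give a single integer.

Answer: 12

Derivation:
Click 1 (2,2) count=2: revealed 1 new [(2,2)] -> total=1
Click 2 (2,0) count=2: revealed 1 new [(2,0)] -> total=2
Click 3 (0,5) count=1: revealed 1 new [(0,5)] -> total=3
Click 4 (5,0) count=0: revealed 9 new [(4,0) (4,1) (4,2) (5,0) (5,1) (5,2) (6,0) (6,1) (6,2)] -> total=12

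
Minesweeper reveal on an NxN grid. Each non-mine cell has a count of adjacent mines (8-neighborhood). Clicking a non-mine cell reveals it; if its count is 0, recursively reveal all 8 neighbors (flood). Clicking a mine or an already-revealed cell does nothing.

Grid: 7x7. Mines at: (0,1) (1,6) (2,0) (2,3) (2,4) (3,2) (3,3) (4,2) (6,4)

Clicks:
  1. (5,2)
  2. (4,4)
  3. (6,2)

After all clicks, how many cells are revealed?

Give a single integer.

Answer: 13

Derivation:
Click 1 (5,2) count=1: revealed 1 new [(5,2)] -> total=1
Click 2 (4,4) count=1: revealed 1 new [(4,4)] -> total=2
Click 3 (6,2) count=0: revealed 11 new [(3,0) (3,1) (4,0) (4,1) (5,0) (5,1) (5,3) (6,0) (6,1) (6,2) (6,3)] -> total=13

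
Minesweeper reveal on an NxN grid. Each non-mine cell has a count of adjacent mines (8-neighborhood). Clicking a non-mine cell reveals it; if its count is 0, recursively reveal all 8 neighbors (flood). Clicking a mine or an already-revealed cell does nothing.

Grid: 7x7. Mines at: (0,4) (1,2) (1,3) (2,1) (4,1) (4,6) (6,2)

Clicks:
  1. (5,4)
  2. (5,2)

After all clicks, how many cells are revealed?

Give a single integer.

Answer: 28

Derivation:
Click 1 (5,4) count=0: revealed 28 new [(0,5) (0,6) (1,4) (1,5) (1,6) (2,2) (2,3) (2,4) (2,5) (2,6) (3,2) (3,3) (3,4) (3,5) (3,6) (4,2) (4,3) (4,4) (4,5) (5,2) (5,3) (5,4) (5,5) (5,6) (6,3) (6,4) (6,5) (6,6)] -> total=28
Click 2 (5,2) count=2: revealed 0 new [(none)] -> total=28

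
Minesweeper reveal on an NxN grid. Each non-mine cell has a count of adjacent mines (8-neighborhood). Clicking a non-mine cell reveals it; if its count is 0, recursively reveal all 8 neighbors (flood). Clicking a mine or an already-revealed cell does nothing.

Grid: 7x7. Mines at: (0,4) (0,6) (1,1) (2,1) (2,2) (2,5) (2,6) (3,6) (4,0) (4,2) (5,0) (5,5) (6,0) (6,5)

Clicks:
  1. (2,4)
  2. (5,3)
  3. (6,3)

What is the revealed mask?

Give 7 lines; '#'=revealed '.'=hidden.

Answer: .......
.......
....#..
.......
.......
.####..
.####..

Derivation:
Click 1 (2,4) count=1: revealed 1 new [(2,4)] -> total=1
Click 2 (5,3) count=1: revealed 1 new [(5,3)] -> total=2
Click 3 (6,3) count=0: revealed 7 new [(5,1) (5,2) (5,4) (6,1) (6,2) (6,3) (6,4)] -> total=9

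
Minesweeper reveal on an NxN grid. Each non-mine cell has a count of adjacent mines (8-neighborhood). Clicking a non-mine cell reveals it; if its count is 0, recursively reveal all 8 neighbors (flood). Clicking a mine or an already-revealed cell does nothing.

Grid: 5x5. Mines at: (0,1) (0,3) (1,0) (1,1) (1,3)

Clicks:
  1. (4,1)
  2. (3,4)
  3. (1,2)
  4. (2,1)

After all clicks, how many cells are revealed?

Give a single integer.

Click 1 (4,1) count=0: revealed 15 new [(2,0) (2,1) (2,2) (2,3) (2,4) (3,0) (3,1) (3,2) (3,3) (3,4) (4,0) (4,1) (4,2) (4,3) (4,4)] -> total=15
Click 2 (3,4) count=0: revealed 0 new [(none)] -> total=15
Click 3 (1,2) count=4: revealed 1 new [(1,2)] -> total=16
Click 4 (2,1) count=2: revealed 0 new [(none)] -> total=16

Answer: 16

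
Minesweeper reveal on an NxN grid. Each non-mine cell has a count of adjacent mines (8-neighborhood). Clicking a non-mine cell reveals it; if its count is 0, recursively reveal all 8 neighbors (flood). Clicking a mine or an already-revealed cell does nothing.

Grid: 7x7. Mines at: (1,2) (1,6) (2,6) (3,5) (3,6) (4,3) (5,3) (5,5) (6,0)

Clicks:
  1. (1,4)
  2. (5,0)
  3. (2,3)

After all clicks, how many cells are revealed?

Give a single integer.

Answer: 10

Derivation:
Click 1 (1,4) count=0: revealed 9 new [(0,3) (0,4) (0,5) (1,3) (1,4) (1,5) (2,3) (2,4) (2,5)] -> total=9
Click 2 (5,0) count=1: revealed 1 new [(5,0)] -> total=10
Click 3 (2,3) count=1: revealed 0 new [(none)] -> total=10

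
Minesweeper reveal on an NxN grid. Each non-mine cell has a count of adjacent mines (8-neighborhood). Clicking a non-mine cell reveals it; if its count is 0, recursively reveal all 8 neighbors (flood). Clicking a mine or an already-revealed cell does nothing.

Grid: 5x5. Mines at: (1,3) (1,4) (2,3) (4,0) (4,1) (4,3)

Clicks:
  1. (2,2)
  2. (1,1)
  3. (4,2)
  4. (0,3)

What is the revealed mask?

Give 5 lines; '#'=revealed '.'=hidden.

Answer: ####.
###..
###..
###..
..#..

Derivation:
Click 1 (2,2) count=2: revealed 1 new [(2,2)] -> total=1
Click 2 (1,1) count=0: revealed 11 new [(0,0) (0,1) (0,2) (1,0) (1,1) (1,2) (2,0) (2,1) (3,0) (3,1) (3,2)] -> total=12
Click 3 (4,2) count=2: revealed 1 new [(4,2)] -> total=13
Click 4 (0,3) count=2: revealed 1 new [(0,3)] -> total=14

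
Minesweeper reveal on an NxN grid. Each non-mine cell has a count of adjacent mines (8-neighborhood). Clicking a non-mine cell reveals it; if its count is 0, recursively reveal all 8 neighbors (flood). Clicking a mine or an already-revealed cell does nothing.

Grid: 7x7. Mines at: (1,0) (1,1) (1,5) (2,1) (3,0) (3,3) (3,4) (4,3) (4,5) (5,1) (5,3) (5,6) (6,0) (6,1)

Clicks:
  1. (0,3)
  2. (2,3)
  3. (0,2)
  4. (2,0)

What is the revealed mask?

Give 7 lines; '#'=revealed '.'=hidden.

Click 1 (0,3) count=0: revealed 9 new [(0,2) (0,3) (0,4) (1,2) (1,3) (1,4) (2,2) (2,3) (2,4)] -> total=9
Click 2 (2,3) count=2: revealed 0 new [(none)] -> total=9
Click 3 (0,2) count=1: revealed 0 new [(none)] -> total=9
Click 4 (2,0) count=4: revealed 1 new [(2,0)] -> total=10

Answer: ..###..
..###..
#.###..
.......
.......
.......
.......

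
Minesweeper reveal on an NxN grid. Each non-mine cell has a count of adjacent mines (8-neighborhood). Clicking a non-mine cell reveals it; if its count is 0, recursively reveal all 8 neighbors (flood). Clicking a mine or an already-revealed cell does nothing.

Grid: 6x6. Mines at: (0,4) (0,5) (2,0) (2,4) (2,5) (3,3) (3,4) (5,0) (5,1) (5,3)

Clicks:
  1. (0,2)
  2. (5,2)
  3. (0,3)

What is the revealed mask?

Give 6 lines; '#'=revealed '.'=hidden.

Answer: ####..
####..
.###..
......
......
..#...

Derivation:
Click 1 (0,2) count=0: revealed 11 new [(0,0) (0,1) (0,2) (0,3) (1,0) (1,1) (1,2) (1,3) (2,1) (2,2) (2,3)] -> total=11
Click 2 (5,2) count=2: revealed 1 new [(5,2)] -> total=12
Click 3 (0,3) count=1: revealed 0 new [(none)] -> total=12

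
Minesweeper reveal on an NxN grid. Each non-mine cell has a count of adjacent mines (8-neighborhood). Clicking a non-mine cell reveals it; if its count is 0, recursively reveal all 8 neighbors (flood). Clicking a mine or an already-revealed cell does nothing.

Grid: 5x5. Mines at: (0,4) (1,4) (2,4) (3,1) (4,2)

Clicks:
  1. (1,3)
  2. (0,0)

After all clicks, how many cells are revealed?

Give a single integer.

Click 1 (1,3) count=3: revealed 1 new [(1,3)] -> total=1
Click 2 (0,0) count=0: revealed 11 new [(0,0) (0,1) (0,2) (0,3) (1,0) (1,1) (1,2) (2,0) (2,1) (2,2) (2,3)] -> total=12

Answer: 12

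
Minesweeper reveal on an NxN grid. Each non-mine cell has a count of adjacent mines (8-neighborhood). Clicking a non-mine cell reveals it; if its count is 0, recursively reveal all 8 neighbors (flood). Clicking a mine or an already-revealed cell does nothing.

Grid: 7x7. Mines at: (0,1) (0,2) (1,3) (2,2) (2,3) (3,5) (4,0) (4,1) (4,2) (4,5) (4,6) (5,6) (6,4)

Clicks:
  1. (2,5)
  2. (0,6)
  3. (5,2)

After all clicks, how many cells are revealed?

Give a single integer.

Answer: 10

Derivation:
Click 1 (2,5) count=1: revealed 1 new [(2,5)] -> total=1
Click 2 (0,6) count=0: revealed 8 new [(0,4) (0,5) (0,6) (1,4) (1,5) (1,6) (2,4) (2,6)] -> total=9
Click 3 (5,2) count=2: revealed 1 new [(5,2)] -> total=10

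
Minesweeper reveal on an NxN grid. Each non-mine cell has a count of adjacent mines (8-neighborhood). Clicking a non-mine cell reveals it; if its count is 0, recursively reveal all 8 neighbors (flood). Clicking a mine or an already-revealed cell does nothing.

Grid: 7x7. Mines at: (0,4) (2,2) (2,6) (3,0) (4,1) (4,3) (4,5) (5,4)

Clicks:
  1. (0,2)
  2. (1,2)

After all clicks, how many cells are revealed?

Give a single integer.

Click 1 (0,2) count=0: revealed 10 new [(0,0) (0,1) (0,2) (0,3) (1,0) (1,1) (1,2) (1,3) (2,0) (2,1)] -> total=10
Click 2 (1,2) count=1: revealed 0 new [(none)] -> total=10

Answer: 10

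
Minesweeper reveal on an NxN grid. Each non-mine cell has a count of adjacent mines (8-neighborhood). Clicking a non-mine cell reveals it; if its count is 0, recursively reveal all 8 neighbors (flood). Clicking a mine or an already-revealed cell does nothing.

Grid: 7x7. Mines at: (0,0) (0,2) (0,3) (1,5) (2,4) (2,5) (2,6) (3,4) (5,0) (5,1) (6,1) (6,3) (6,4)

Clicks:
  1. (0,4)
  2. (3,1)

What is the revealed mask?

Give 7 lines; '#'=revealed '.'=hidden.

Answer: ....#..
####...
####...
####...
####...
.......
.......

Derivation:
Click 1 (0,4) count=2: revealed 1 new [(0,4)] -> total=1
Click 2 (3,1) count=0: revealed 16 new [(1,0) (1,1) (1,2) (1,3) (2,0) (2,1) (2,2) (2,3) (3,0) (3,1) (3,2) (3,3) (4,0) (4,1) (4,2) (4,3)] -> total=17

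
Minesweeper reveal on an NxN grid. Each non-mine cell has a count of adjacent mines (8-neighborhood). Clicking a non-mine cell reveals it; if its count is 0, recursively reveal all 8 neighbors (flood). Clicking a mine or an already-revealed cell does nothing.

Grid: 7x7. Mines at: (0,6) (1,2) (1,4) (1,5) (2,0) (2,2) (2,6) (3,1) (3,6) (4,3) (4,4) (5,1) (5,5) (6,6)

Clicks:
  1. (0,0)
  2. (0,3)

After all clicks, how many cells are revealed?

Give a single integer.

Answer: 5

Derivation:
Click 1 (0,0) count=0: revealed 4 new [(0,0) (0,1) (1,0) (1,1)] -> total=4
Click 2 (0,3) count=2: revealed 1 new [(0,3)] -> total=5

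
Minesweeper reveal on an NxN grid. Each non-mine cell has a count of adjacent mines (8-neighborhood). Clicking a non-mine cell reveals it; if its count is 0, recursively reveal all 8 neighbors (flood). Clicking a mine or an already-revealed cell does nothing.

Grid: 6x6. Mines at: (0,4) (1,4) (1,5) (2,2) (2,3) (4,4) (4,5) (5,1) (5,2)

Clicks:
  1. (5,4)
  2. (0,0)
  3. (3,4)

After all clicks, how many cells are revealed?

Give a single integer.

Answer: 16

Derivation:
Click 1 (5,4) count=2: revealed 1 new [(5,4)] -> total=1
Click 2 (0,0) count=0: revealed 14 new [(0,0) (0,1) (0,2) (0,3) (1,0) (1,1) (1,2) (1,3) (2,0) (2,1) (3,0) (3,1) (4,0) (4,1)] -> total=15
Click 3 (3,4) count=3: revealed 1 new [(3,4)] -> total=16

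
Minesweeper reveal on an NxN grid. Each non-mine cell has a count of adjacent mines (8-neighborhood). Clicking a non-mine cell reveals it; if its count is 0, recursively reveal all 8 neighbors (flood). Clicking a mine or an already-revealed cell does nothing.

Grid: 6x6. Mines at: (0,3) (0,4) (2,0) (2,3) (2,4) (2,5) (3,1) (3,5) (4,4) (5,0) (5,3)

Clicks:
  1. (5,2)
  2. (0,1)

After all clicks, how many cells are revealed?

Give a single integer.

Click 1 (5,2) count=1: revealed 1 new [(5,2)] -> total=1
Click 2 (0,1) count=0: revealed 6 new [(0,0) (0,1) (0,2) (1,0) (1,1) (1,2)] -> total=7

Answer: 7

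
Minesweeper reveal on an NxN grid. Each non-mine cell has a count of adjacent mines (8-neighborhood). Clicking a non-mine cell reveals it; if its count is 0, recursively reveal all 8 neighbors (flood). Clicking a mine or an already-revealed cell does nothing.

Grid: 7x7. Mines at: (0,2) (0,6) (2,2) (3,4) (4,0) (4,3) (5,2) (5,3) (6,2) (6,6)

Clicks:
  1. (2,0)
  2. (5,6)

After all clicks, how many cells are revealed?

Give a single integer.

Click 1 (2,0) count=0: revealed 8 new [(0,0) (0,1) (1,0) (1,1) (2,0) (2,1) (3,0) (3,1)] -> total=8
Click 2 (5,6) count=1: revealed 1 new [(5,6)] -> total=9

Answer: 9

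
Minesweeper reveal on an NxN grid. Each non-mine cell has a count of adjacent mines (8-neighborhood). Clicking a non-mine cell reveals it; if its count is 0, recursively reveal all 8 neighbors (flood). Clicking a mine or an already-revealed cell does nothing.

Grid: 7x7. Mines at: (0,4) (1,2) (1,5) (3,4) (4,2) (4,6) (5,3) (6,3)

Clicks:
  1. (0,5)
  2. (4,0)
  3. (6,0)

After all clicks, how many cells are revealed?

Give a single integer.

Answer: 17

Derivation:
Click 1 (0,5) count=2: revealed 1 new [(0,5)] -> total=1
Click 2 (4,0) count=0: revealed 16 new [(0,0) (0,1) (1,0) (1,1) (2,0) (2,1) (3,0) (3,1) (4,0) (4,1) (5,0) (5,1) (5,2) (6,0) (6,1) (6,2)] -> total=17
Click 3 (6,0) count=0: revealed 0 new [(none)] -> total=17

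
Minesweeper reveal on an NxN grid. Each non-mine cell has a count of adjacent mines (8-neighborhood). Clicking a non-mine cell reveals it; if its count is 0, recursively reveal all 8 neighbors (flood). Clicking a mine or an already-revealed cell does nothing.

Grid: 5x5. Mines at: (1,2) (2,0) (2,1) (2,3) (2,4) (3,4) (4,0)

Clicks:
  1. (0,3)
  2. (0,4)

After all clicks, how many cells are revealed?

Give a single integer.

Answer: 4

Derivation:
Click 1 (0,3) count=1: revealed 1 new [(0,3)] -> total=1
Click 2 (0,4) count=0: revealed 3 new [(0,4) (1,3) (1,4)] -> total=4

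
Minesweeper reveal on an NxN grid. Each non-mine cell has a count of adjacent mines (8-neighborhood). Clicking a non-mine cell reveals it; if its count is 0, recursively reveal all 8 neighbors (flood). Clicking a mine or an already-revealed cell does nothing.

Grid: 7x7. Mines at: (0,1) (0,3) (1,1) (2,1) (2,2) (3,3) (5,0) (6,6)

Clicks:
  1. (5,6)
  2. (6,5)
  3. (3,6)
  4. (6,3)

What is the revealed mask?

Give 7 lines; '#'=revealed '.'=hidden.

Answer: ....###
....###
....###
....###
.######
.######
.#####.

Derivation:
Click 1 (5,6) count=1: revealed 1 new [(5,6)] -> total=1
Click 2 (6,5) count=1: revealed 1 new [(6,5)] -> total=2
Click 3 (3,6) count=0: revealed 27 new [(0,4) (0,5) (0,6) (1,4) (1,5) (1,6) (2,4) (2,5) (2,6) (3,4) (3,5) (3,6) (4,1) (4,2) (4,3) (4,4) (4,5) (4,6) (5,1) (5,2) (5,3) (5,4) (5,5) (6,1) (6,2) (6,3) (6,4)] -> total=29
Click 4 (6,3) count=0: revealed 0 new [(none)] -> total=29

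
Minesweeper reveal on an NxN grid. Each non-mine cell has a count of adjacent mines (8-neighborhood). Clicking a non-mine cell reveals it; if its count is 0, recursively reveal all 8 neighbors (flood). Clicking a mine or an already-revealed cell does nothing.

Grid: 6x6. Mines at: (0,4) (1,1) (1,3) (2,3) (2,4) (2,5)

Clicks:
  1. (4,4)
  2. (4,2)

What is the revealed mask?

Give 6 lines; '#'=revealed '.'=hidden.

Click 1 (4,4) count=0: revealed 21 new [(2,0) (2,1) (2,2) (3,0) (3,1) (3,2) (3,3) (3,4) (3,5) (4,0) (4,1) (4,2) (4,3) (4,4) (4,5) (5,0) (5,1) (5,2) (5,3) (5,4) (5,5)] -> total=21
Click 2 (4,2) count=0: revealed 0 new [(none)] -> total=21

Answer: ......
......
###...
######
######
######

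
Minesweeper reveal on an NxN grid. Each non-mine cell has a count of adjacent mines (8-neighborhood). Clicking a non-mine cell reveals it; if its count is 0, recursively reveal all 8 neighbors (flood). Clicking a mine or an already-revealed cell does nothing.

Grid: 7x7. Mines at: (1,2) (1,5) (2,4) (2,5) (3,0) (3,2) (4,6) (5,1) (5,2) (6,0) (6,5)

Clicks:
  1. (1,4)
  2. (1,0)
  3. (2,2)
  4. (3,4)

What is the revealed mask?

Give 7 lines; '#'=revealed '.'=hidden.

Answer: ##.....
##..#..
###....
....#..
.......
.......
.......

Derivation:
Click 1 (1,4) count=3: revealed 1 new [(1,4)] -> total=1
Click 2 (1,0) count=0: revealed 6 new [(0,0) (0,1) (1,0) (1,1) (2,0) (2,1)] -> total=7
Click 3 (2,2) count=2: revealed 1 new [(2,2)] -> total=8
Click 4 (3,4) count=2: revealed 1 new [(3,4)] -> total=9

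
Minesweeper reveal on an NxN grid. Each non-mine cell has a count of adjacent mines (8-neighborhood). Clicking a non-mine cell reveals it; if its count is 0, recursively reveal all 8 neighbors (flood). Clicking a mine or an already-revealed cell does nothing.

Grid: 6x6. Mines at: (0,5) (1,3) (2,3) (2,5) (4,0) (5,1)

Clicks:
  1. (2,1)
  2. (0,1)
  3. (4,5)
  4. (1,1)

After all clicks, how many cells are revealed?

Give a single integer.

Answer: 23

Derivation:
Click 1 (2,1) count=0: revealed 12 new [(0,0) (0,1) (0,2) (1,0) (1,1) (1,2) (2,0) (2,1) (2,2) (3,0) (3,1) (3,2)] -> total=12
Click 2 (0,1) count=0: revealed 0 new [(none)] -> total=12
Click 3 (4,5) count=0: revealed 11 new [(3,3) (3,4) (3,5) (4,2) (4,3) (4,4) (4,5) (5,2) (5,3) (5,4) (5,5)] -> total=23
Click 4 (1,1) count=0: revealed 0 new [(none)] -> total=23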